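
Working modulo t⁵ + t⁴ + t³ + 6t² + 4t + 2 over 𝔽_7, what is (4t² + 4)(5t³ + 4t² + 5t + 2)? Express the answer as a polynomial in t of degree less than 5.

3t^4 + 6t^3 + 2t^2 + 3t + 3

Multiply in 𝔽_7[t]: (4t² + 4)·(5t³ + 4t² + 5t + 2) = 6t⁵ + 2t⁴ + 5t³ + 3t² + 6t + 1.
Reduce using t⁵ ≡ 6t⁴ + 6t³ + t² + 3t + 5 (mod t⁵ + t⁴ + t³ + 6t² + 4t + 2).
Reduced: 3t⁴ + 6t³ + 2t² + 3t + 3.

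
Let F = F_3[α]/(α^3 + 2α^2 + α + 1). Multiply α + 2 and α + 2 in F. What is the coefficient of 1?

1

Multiply in F_3[α]: (α + 2)·(α + 2) = α^2 + α + 1.
Reduced: α^2 + α + 1.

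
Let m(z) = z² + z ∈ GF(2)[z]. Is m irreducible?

No

Check for roots in GF(2): m(0) = 0 → root; m(1) = 0 → root.
m(0) = 0, so (z) divides m(z); m is reducible.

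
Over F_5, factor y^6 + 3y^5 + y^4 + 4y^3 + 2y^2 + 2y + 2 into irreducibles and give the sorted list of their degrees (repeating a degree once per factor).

Write g(y) = y^6 + 3y^5 + y^4 + 4y^3 + 2y^2 + 2y + 2.
Roots in F_5: g(0) = 2; g(1) = 0 → root; g(2) = 2; g(3) = 3; g(4) = 2.
Linear factors from roots: (y + 4).
Complete factorization: g(y) = (y + 4)·(y^2 + 4y + 1)·(y^3 + 4y + 3).
Factor degrees with multiplicity: 1 + 2 + 3 = 6.

1, 2, 3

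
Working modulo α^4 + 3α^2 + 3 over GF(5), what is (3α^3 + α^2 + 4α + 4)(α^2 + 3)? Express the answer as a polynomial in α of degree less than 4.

4α^3 + 4α^2 + 3α + 4

Multiply in GF(5)[α]: (3α^3 + α^2 + 4α + 4)·(α^2 + 3) = 3α^5 + α^4 + 3α^3 + 2α^2 + 2α + 2.
Reduce using α^4 ≡ 2α^2 + 2 (mod α^4 + 3α^2 + 3).
Reduced: 4α^3 + 4α^2 + 3α + 4.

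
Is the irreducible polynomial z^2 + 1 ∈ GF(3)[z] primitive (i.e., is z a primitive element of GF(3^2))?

Write f(z) = z^2 + 1.
|GF(3^2)^×| = 3^2 − 1 = 8. Prime factorization: 8 = 2^3.
f is primitive ⇔ z has order 8 in GF(3)[z]/(f), i.e. z^(8/q) ≠ 1 for each prime q | 8.
z^(4) mod f = 1
Since z^(4) = 1, the order of z divides 4 < 8; not primitive.

No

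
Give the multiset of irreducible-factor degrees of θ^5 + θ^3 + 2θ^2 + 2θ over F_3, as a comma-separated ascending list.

1, 1, 3

Write f(θ) = θ^5 + θ^3 + 2θ^2 + 2θ.
Roots in F_3: f(0) = 0 → root; f(1) = 0 → root; f(2) = 1.
Linear factors from roots: (θ), (θ + 2).
Complete factorization: f(θ) = (θ)·(θ + 2)·(θ^3 + θ^2 + 2θ + 1).
Factor degrees with multiplicity: 1 + 1 + 3 = 5.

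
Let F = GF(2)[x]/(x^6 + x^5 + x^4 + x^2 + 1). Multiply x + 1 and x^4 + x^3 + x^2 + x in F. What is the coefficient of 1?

Multiply in GF(2)[x]: (x + 1)·(x^4 + x^3 + x^2 + x) = x^5 + x.
Reduced: x^5 + x.

0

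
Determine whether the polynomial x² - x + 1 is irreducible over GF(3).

Write f(x) = x² - x + 1.
Check for roots in GF(3): f(0) = 1; f(1) = 1; f(2) = 0 → root.
f(2) = 0, so (x − 2) divides f(x); f is reducible.

No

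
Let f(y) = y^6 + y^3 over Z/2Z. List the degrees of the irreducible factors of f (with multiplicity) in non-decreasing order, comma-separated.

Roots in Z/2Z: f(0) = 0 → root; f(1) = 0 → root.
Linear factors from roots: (y), (y + 1).
Complete factorization: f(y) = (y + 1)·(y)^3·(y^2 + y + 1).
Factor degrees with multiplicity: 1 + 1 + 1 + 1 + 2 = 6.

1, 1, 1, 1, 2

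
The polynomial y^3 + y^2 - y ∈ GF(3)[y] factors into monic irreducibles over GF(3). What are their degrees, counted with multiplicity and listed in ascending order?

Write f(y) = y^3 + y^2 - y.
Roots in GF(3): f(0) = 0 → root; f(1) = 1; f(2) = 1.
Linear factors from roots: (y).
Complete factorization: f(y) = (y)·(y^2 + y - 1).
Factor degrees with multiplicity: 1 + 2 = 3.

1, 2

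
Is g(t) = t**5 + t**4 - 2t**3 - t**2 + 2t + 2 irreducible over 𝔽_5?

Yes

Check for roots in 𝔽_5: g(0) = 2; g(1) = 3; g(2) = 4; g(3) = 4; g(4) = 1.
No roots, so no linear factors.
Degree-2 irreducible divisors: test the 10 monic irreducibles of degree 2 over GF(5).
None of them divide g (all give nonzero remainder).
No irreducible factor of degree ≤ 2 exists, so g is irreducible over GF(5).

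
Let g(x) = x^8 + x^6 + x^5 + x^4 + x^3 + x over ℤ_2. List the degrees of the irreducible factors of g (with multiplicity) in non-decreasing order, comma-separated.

1, 1, 2, 2, 2

Roots in ℤ_2: g(0) = 0 → root; g(1) = 0 → root.
Linear factors from roots: (x), (x + 1).
Complete factorization: g(x) = (x)·(x + 1)·(x^2 + x + 1)^3.
Factor degrees with multiplicity: 1 + 1 + 2 + 2 + 2 = 8.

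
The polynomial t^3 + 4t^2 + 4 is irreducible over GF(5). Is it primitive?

Write f(t) = t^3 + 4t^2 + 4.
|GF(5^3)^×| = 5^3 − 1 = 124. Prime factorization: 124 = 2^2·31.
f is primitive ⇔ t has order 124 in GF(5)[t]/(f), i.e. t^(124/q) ≠ 1 for each prime q | 124.
t^(62) mod f = 1
t^(4) mod f = t^2 + t + 1.
Since t^(62) = 1, the order of t divides 62 < 124; not primitive.

No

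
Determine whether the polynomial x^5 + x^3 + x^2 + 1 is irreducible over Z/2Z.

Write f(x) = x^5 + x^3 + x^2 + 1.
Check for roots in Z/2Z: f(0) = 1; f(1) = 0 → root.
f(1) = 0, so (x − 1) divides f(x); f is reducible.

No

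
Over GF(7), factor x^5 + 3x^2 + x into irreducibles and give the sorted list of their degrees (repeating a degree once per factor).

Write g(x) = x^5 + 3x^2 + x.
Linear factors from roots: (x), (x + 4).
Complete factorization: g(x) = (x)·(x + 4)·(x^3 + 3x^2 + 2x + 2).
Factor degrees with multiplicity: 1 + 1 + 3 = 5.

1, 1, 3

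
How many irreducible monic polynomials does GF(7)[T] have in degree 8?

720300

The number of monic irreducibles of degree 8 over GF(7) is (1/8)·Σ_{d∣8} μ(8/d) 7^d.
Divisors of 8: 1, 2, 4, 8; μ(8/d) for each: 0, 0, -1, 1.
Σ = − 7^4 + 7^8 = 5762400.
N = 5762400/8 = 720300.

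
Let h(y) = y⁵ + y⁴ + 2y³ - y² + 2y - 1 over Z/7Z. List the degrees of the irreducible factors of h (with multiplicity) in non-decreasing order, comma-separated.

1, 2, 2

Linear factors from roots: (y - 2).
Complete factorization: h(y) = (y - 2)·(y² - 3y + 1)·(y² - y - 3).
Factor degrees with multiplicity: 1 + 2 + 2 = 5.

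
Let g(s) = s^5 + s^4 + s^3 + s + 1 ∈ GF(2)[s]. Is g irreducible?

Check for roots in GF(2): g(0) = 1; g(1) = 1.
No roots, so no linear factors.
Monic irreducibles of degree 2 over GF(2): s^2 + s + 1.
None of them divide g (all give nonzero remainder).
No irreducible factor of degree ≤ 2 exists, so g is irreducible over GF(2).

Yes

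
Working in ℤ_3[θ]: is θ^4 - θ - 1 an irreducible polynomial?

Yes

Write m(θ) = θ^4 - θ - 1.
Check for roots in ℤ_3: m(0) = 2; m(1) = 2; m(2) = 1.
No roots, so no linear factors.
Monic irreducibles of degree 2 over GF(3): θ^2 + 1, θ^2 + θ - 1, θ^2 - θ - 1.
None of them divide m (all give nonzero remainder).
No irreducible factor of degree ≤ 2 exists, so m is irreducible over GF(3).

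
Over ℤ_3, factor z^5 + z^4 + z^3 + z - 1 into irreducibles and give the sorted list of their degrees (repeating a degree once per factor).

1, 1, 3

Write f(z) = z^5 + z^4 + z^3 + z - 1.
Roots in ℤ_3: f(0) = 2; f(1) = 0 → root; f(2) = 0 → root.
Linear factors from roots: (z - 1), (z + 1).
Complete factorization: f(z) = (z + 1)·(z - 1)·(z^3 + z^2 - z + 1).
Factor degrees with multiplicity: 1 + 1 + 3 = 5.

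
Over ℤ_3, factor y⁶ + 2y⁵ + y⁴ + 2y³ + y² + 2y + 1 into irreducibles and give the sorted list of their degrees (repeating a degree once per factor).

6

Write g(y) = y⁶ + 2y⁵ + y⁴ + 2y³ + y² + 2y + 1.
Roots in ℤ_3: g(0) = 1; g(1) = 1; g(2) = 1.
Complete factorization: g(y) = (y⁶ + 2y⁵ + y⁴ + 2y³ + y² + 2y + 1).
Factor degrees with multiplicity: 6 = 6.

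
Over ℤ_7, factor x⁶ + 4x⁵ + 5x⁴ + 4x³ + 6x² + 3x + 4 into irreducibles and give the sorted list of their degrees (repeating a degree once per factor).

6

Write f(x) = x⁶ + 4x⁵ + 5x⁴ + 4x³ + 6x² + 3x + 4.
Complete factorization: f(x) = (x⁶ + 4x⁵ + 5x⁴ + 4x³ + 6x² + 3x + 4).
Factor degrees with multiplicity: 6 = 6.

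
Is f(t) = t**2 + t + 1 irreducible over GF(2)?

Check for roots in GF(2): f(0) = 1; f(1) = 1.
No roots. A degree-2 polynomial over a field with no linear factor is irreducible.

Yes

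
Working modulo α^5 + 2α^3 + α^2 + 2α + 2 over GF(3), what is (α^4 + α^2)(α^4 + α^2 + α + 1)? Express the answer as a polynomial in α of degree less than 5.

2α^3 + α^2

Multiply in GF(3)[α]: (α^4 + α^2)·(α^4 + α^2 + α + 1) = α^8 + 2α^6 + α^5 + 2α^4 + α^3 + α^2.
Reduce using α^5 ≡ α^3 + 2α^2 + α + 1 (mod α^5 + 2α^3 + α^2 + 2α + 2).
Reduced: 2α^3 + α^2.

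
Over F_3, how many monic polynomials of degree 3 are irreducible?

8

By the necklace-counting formula, N_3(3) = (1/3) Σ_{d|3} μ(3/d)·3^d.
Divisors of 3: 1, 3; μ(3/d) for each: -1, 1.
Σ = − 3^1 + 3^3 = 24.
N = 24/3 = 8.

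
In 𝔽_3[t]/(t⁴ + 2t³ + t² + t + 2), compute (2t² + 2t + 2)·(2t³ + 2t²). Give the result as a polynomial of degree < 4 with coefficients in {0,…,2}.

Multiply in 𝔽_3[t]: (2t² + 2t + 2)·(2t³ + 2t²) = t⁵ + 2t⁴ + 2t³ + t².
Reduce using t⁴ ≡ t³ + 2t² + 2t + 1 (mod t⁴ + 2t³ + t² + t + 2).
Reduced: t³ + t.

t^3 + t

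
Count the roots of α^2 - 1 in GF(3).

Write P(α) = α^2 - 1.
Evaluate at each of the 3 elements of GF(3):
P(0) = 2; P(1) = 0 → root; P(2) = 0 → root.
Roots: {1, 2}.

2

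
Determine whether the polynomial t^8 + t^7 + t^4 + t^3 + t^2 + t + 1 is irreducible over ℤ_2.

Write m(t) = t^8 + t^7 + t^4 + t^3 + t^2 + t + 1.
Check for roots in ℤ_2: m(0) = 1; m(1) = 1.
No roots, so no linear factors.
Monic irreducibles of degree 2 over GF(2): t^2 + t + 1.
None of them divide m (all give nonzero remainder).
Monic irreducibles of degree 3 over GF(2): t^3 + t + 1, t^3 + t^2 + 1.
None of them divide m (all give nonzero remainder).
Monic irreducibles of degree 4 over GF(2): t^4 + t + 1, t^4 + t^3 + 1, t^4 + t^3 + t^2 + t + 1.
None of them divide m (all give nonzero remainder).
No irreducible factor of degree ≤ 4 exists, so m is irreducible over GF(2).

Yes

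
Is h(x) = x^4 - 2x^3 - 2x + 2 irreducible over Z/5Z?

Yes

Check for roots in Z/5Z: h(0) = 2; h(1) = 4; h(2) = 3; h(3) = 3; h(4) = 2.
No roots, so no linear factors.
Degree-2 irreducible divisors: test the 10 monic irreducibles of degree 2 over GF(5).
None of them divide h (all give nonzero remainder).
No irreducible factor of degree ≤ 2 exists, so h is irreducible over GF(5).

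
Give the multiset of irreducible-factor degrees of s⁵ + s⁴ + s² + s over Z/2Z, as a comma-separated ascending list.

1, 1, 1, 2

Write g(s) = s⁵ + s⁴ + s² + s.
Roots in Z/2Z: g(0) = 0 → root; g(1) = 0 → root.
Linear factors from roots: (s), (s + 1).
Complete factorization: g(s) = (s)·(s + 1)^2·(s² + s + 1).
Factor degrees with multiplicity: 1 + 1 + 1 + 2 = 5.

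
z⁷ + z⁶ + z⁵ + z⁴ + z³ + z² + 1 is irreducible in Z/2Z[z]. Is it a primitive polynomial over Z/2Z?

Write f(z) = z⁷ + z⁶ + z⁵ + z⁴ + z³ + z² + 1.
|GF(2^7)^×| = 2^7 − 1 = 127. Prime factorization: 127 = 127.
f is primitive ⇔ z has order 127 in GF(2)[z]/(f), i.e. z^(127/q) ≠ 1 for each prime q | 127.
z^(1) mod f = z.
None equal 1, so z has full order 127; f is primitive.

Yes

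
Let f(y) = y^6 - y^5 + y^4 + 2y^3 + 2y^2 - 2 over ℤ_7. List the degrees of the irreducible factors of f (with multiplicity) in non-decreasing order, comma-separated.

Linear factors from roots: (y - 2), (y - 3), (y + 3).
Complete factorization: f(y) = (y + 3)·(y - 3)·(y - 2)·(y^3 + y^2 - 2y + 3).
Factor degrees with multiplicity: 1 + 1 + 1 + 3 = 6.

1, 1, 1, 3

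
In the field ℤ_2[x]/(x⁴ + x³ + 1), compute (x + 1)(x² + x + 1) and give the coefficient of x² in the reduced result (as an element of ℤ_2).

0

Multiply in ℤ_2[x]: (x + 1)·(x² + x + 1) = x³ + 1.
Reduced: x³ + 1.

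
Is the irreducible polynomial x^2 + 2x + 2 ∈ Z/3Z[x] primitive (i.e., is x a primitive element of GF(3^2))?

Yes

Write f(x) = x^2 + 2x + 2.
|GF(3^2)^×| = 3^2 − 1 = 8. Prime factorization: 8 = 2^3.
f is primitive ⇔ x has order 8 in GF(3)[x]/(f), i.e. x^(8/q) ≠ 1 for each prime q | 8.
x^(4) mod f = 2.
None equal 1, so x has full order 8; f is primitive.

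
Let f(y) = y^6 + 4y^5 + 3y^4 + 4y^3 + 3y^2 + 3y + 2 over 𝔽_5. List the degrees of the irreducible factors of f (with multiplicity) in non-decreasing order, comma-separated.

Roots in 𝔽_5: f(0) = 2; f(1) = 0 → root; f(2) = 2; f(3) = 0 → root; f(4) = 3.
Linear factors from roots: (y + 4), (y + 2).
Complete factorization: f(y) = (y + 2)·(y + 4)·(y^4 + 3y^3 + 2y^2 + 3y + 4).
Factor degrees with multiplicity: 1 + 1 + 4 = 6.

1, 1, 4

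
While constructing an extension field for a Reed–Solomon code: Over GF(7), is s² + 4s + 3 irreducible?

Write f(s) = s² + 4s + 3.
Check for roots in GF(7): f(0) = 3; f(1) = 1; f(2) = 1; f(3) = 3; f(4) = 0 → root; f(5) = 6; f(6) = 0 → root.
f(4) = 0, so (s − 4) divides f(s); f is reducible.

No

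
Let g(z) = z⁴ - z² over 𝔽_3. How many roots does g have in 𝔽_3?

3

Evaluate at each of the 3 elements of 𝔽_3:
g(0) = 0 → root; g(1) = 0 → root; g(2) = 0 → root.
Roots: {0, 1, 2}.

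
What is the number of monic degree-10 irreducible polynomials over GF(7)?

x^(7^10) − x is the product of all monic irreducibles of degree dividing 10; Möbius inversion gives N = (1/10) Σ μ(10/d)·7^d.
Divisors of 10: 1, 2, 5, 10; μ(10/d) for each: 1, -1, -1, 1.
Σ = 7^1 − 7^2 − 7^5 + 7^10 = 282458400.
N = 282458400/10 = 28245840.

28245840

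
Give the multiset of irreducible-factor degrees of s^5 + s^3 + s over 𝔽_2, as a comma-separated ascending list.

Write f(s) = s^5 + s^3 + s.
Roots in 𝔽_2: f(0) = 0 → root; f(1) = 1.
Linear factors from roots: (s).
Complete factorization: f(s) = (s)·(s^2 + s + 1)^2.
Factor degrees with multiplicity: 1 + 2 + 2 = 5.

1, 2, 2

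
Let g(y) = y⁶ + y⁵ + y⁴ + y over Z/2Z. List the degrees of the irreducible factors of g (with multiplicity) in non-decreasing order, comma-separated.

Roots in Z/2Z: g(0) = 0 → root; g(1) = 0 → root.
Linear factors from roots: (y), (y + 1).
Complete factorization: g(y) = (y)·(y + 1)^2·(y³ + y² + 1).
Factor degrees with multiplicity: 1 + 1 + 1 + 3 = 6.

1, 1, 1, 3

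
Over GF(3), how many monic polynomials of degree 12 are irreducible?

44220

The number of monic irreducibles of degree 12 over GF(3) is (1/12)·Σ_{d∣12} μ(12/d) 3^d.
Divisors of 12: 1, 2, 3, 4, 6, 12; μ(12/d) for each: 0, 1, 0, -1, -1, 1.
Σ = 3^2 − 3^4 − 3^6 + 3^12 = 530640.
N = 530640/12 = 44220.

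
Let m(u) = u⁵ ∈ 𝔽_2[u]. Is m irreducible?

No

Check for roots in 𝔽_2: m(0) = 0 → root; m(1) = 1.
m(0) = 0, so (u) divides m(u); m is reducible.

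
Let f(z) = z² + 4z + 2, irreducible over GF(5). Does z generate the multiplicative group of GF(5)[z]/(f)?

Yes

|GF(5^2)^×| = 5^2 − 1 = 24. Prime factorization: 24 = 2^3·3.
f is primitive ⇔ z has order 24 in GF(5)[z]/(f), i.e. z^(24/q) ≠ 1 for each prime q | 24.
z^(12) mod f = 4.
z^(8) mod f = 2z + 1.
None equal 1, so z has full order 24; f is primitive.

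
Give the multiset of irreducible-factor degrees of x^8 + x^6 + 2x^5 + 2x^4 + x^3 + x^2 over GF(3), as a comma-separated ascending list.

1, 1, 2, 4

Write g(x) = x^8 + x^6 + 2x^5 + 2x^4 + x^3 + x^2.
Roots in GF(3): g(0) = 0 → root; g(1) = 2; g(2) = 2.
Linear factors from roots: (x).
Complete factorization: g(x) = (x)^2·(x^2 + 2x + 2)·(x^4 + x^3 + 2).
Factor degrees with multiplicity: 1 + 1 + 2 + 4 = 8.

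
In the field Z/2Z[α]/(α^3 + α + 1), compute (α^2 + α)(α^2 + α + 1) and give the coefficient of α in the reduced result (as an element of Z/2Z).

0

Multiply in Z/2Z[α]: (α^2 + α)·(α^2 + α + 1) = α^4 + α.
Reduce using α^3 ≡ α + 1 (mod α^3 + α + 1).
Reduced: α^2.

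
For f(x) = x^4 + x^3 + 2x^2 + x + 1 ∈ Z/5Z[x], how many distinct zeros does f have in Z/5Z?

2

Evaluate at each of the 5 elements of Z/5Z:
f(0) = 1; f(1) = 1; f(2) = 0 → root; f(3) = 0 → root; f(4) = 2.
Roots: {2, 3}.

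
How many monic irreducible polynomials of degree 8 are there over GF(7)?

720300

By the necklace-counting formula, N_7(8) = (1/8) Σ_{d|8} μ(8/d)·7^d.
Divisors of 8: 1, 2, 4, 8; μ(8/d) for each: 0, 0, -1, 1.
Σ = − 7^4 + 7^8 = 5762400.
N = 5762400/8 = 720300.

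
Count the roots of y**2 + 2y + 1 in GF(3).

1

Write h(y) = y**2 + 2y + 1.
Evaluate at each of the 3 elements of GF(3):
h(0) = 1; h(1) = 1; h(2) = 0 → root.
Roots: {2}.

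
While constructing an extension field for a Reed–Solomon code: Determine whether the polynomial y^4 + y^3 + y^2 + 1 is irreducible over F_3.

Yes

Write g(y) = y^4 + y^3 + y^2 + 1.
Check for roots in F_3: g(0) = 1; g(1) = 1; g(2) = 2.
No roots, so no linear factors.
Monic irreducibles of degree 2 over GF(3): y^2 + 1, y^2 + y + 2, y^2 + 2y + 2.
None of them divide g (all give nonzero remainder).
No irreducible factor of degree ≤ 2 exists, so g is irreducible over GF(3).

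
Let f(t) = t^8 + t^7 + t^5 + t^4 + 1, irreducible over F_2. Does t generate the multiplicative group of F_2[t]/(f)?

No

|GF(2^8)^×| = 2^8 − 1 = 255. Prime factorization: 255 = 3·5·17.
f is primitive ⇔ t has order 255 in GF(2)[t]/(f), i.e. t^(255/q) ≠ 1 for each prime q | 255.
t^(85) mod f = t^7 + t^6 + t^3 + t^2 + 1.
t^(51) mod f = 1
t^(15) mod f = t^5 + t^4 + t + 1.
Since t^(51) = 1, the order of t divides 51 < 255; not primitive.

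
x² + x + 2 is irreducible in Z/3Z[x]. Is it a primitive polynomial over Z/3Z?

Write f(x) = x² + x + 2.
|GF(3^2)^×| = 3^2 − 1 = 8. Prime factorization: 8 = 2^3.
f is primitive ⇔ x has order 8 in GF(3)[x]/(f), i.e. x^(8/q) ≠ 1 for each prime q | 8.
x^(4) mod f = 2.
None equal 1, so x has full order 8; f is primitive.

Yes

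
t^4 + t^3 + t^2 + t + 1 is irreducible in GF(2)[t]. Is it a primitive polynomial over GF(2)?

No

Write f(t) = t^4 + t^3 + t^2 + t + 1.
|GF(2^4)^×| = 2^4 − 1 = 15. Prime factorization: 15 = 3·5.
f is primitive ⇔ t has order 15 in GF(2)[t]/(f), i.e. t^(15/q) ≠ 1 for each prime q | 15.
t^(5) mod f = 1
t^(3) mod f = t^3.
Since t^(5) = 1, the order of t divides 5 < 15; not primitive.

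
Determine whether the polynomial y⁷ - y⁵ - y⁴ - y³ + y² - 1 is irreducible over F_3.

No

Write P(y) = y⁷ - y⁵ - y⁴ - y³ + y² - 1.
Check for roots in F_3: P(0) = 2; P(1) = 1; P(2) = 0 → root.
P(2) = 0, so (y − 2) divides P(y); P is reducible.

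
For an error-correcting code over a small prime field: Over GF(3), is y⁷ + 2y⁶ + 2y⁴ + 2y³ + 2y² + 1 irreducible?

Yes

Write m(y) = y⁷ + 2y⁶ + 2y⁴ + 2y³ + 2y² + 1.
Check for roots in GF(3): m(0) = 1; m(1) = 1; m(2) = 1.
No roots, so no linear factors.
Monic irreducibles of degree 2 over GF(3): y² + 1, y² + y + 2, y² + 2y + 2.
None of them divide m (all give nonzero remainder).
Degree-3 irreducible divisors: test the 8 monic irreducibles of degree 3 over GF(3).
None of them divide m (all give nonzero remainder).
No irreducible factor of degree ≤ 3 exists, so m is irreducible over GF(3).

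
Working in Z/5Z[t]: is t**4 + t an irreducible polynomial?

Write h(t) = t**4 + t.
Check for roots in Z/5Z: h(0) = 0 → root; h(1) = 2; h(2) = 3; h(3) = 4; h(4) = 0 → root.
h(0) = 0, so (t) divides h(t); h is reducible.

No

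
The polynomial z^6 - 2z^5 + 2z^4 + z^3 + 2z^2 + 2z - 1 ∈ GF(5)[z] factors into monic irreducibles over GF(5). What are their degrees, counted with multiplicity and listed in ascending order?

Write h(z) = z^6 - 2z^5 + 2z^4 + z^3 + 2z^2 + 2z - 1.
Roots in GF(5): h(0) = 4; h(1) = 0 → root; h(2) = 1; h(3) = 0 → root; h(4) = 3.
Linear factors from roots: (z - 1), (z + 2).
Complete factorization: h(z) = (z - 1)·(z + 2)^2·(z^3 + 2z - 1).
Factor degrees with multiplicity: 1 + 1 + 1 + 3 = 6.

1, 1, 1, 3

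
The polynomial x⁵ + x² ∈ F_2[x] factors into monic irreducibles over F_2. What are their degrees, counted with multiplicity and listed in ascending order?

1, 1, 1, 2

Write f(x) = x⁵ + x².
Roots in F_2: f(0) = 0 → root; f(1) = 0 → root.
Linear factors from roots: (x), (x + 1).
Complete factorization: f(x) = (x + 1)·(x)^2·(x² + x + 1).
Factor degrees with multiplicity: 1 + 1 + 1 + 2 = 5.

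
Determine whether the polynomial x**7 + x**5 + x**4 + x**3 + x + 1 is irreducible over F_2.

No

Write f(x) = x**7 + x**5 + x**4 + x**3 + x + 1.
Check for roots in F_2: f(0) = 1; f(1) = 0 → root.
f(1) = 0, so (x − 1) divides f(x); f is reducible.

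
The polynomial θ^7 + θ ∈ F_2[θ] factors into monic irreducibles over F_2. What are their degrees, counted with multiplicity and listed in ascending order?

Write f(θ) = θ^7 + θ.
Roots in F_2: f(0) = 0 → root; f(1) = 0 → root.
Linear factors from roots: (θ), (θ + 1).
Complete factorization: f(θ) = (θ)·(θ + 1)^2·(θ^2 + θ + 1)^2.
Factor degrees with multiplicity: 1 + 1 + 1 + 2 + 2 = 7.

1, 1, 1, 2, 2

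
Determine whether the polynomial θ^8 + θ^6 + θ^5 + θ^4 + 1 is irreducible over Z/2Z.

Write P(θ) = θ^8 + θ^6 + θ^5 + θ^4 + 1.
Check for roots in Z/2Z: P(0) = 1; P(1) = 1.
No roots, so no linear factors.
Monic irreducibles of degree 2 over GF(2): θ^2 + θ + 1.
None of them divide P (all give nonzero remainder).
Monic irreducibles of degree 3 over GF(2): θ^3 + θ + 1, θ^3 + θ^2 + 1.
None of them divide P (all give nonzero remainder).
Monic irreducibles of degree 4 over GF(2): θ^4 + θ + 1, θ^4 + θ^3 + 1, θ^4 + θ^3 + θ^2 + θ + 1.
None of them divide P (all give nonzero remainder).
No irreducible factor of degree ≤ 4 exists, so P is irreducible over GF(2).

Yes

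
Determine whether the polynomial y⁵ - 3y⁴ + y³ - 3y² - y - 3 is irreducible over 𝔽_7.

Write P(y) = y⁵ - 3y⁴ + y³ - 3y² - y - 3.
Check for roots in 𝔽_7: P(0) = 4; P(1) = 6; P(2) = 3; P(3) = 1; P(4) = 6; P(5) = 4; P(6) = 4.
No roots, so no linear factors.
Degree-2 irreducible divisors: test the 21 monic irreducibles of degree 2 over GF(7).
None of them divide P (all give nonzero remainder).
No irreducible factor of degree ≤ 2 exists, so P is irreducible over GF(7).

Yes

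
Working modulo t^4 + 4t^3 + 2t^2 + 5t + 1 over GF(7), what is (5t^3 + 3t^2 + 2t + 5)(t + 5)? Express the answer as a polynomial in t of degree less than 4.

Multiply in GF(7)[t]: (5t^3 + 3t^2 + 2t + 5)·(t + 5) = 5t^4 + 3t^2 + t + 4.
Reduce using t^4 ≡ 3t^3 + 5t^2 + 2t + 6 (mod t^4 + 4t^3 + 2t^2 + 5t + 1).
Reduced: t^3 + 4t + 6.

t^3 + 4t + 6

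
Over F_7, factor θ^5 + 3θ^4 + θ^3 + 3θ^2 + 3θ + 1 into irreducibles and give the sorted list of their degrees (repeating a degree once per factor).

Write f(θ) = θ^5 + 3θ^4 + θ^3 + 3θ^2 + 3θ + 1.
Complete factorization: f(θ) = (θ^2 + 5θ + 2)·(θ^3 + 5θ^2 + 2θ + 4).
Factor degrees with multiplicity: 2 + 3 = 5.

2, 3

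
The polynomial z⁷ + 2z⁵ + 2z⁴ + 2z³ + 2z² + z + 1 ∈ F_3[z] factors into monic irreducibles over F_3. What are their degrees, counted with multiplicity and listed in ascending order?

7

Write f(z) = z⁷ + 2z⁵ + 2z⁴ + 2z³ + 2z² + z + 1.
Roots in F_3: f(0) = 1; f(1) = 2; f(2) = 2.
Complete factorization: f(z) = (z⁷ + 2z⁵ + 2z⁴ + 2z³ + 2z² + z + 1).
Factor degrees with multiplicity: 7 = 7.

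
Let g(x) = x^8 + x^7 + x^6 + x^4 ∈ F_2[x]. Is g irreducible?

Check for roots in F_2: g(0) = 0 → root; g(1) = 0 → root.
g(0) = 0, so (x) divides g(x); g is reducible.

No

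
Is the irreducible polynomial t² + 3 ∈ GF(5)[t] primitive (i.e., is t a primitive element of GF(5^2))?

No

Write f(t) = t² + 3.
|GF(5^2)^×| = 5^2 − 1 = 24. Prime factorization: 24 = 2^3·3.
f is primitive ⇔ t has order 24 in GF(5)[t]/(f), i.e. t^(24/q) ≠ 1 for each prime q | 24.
t^(12) mod f = 4.
t^(8) mod f = 1
Since t^(8) = 1, the order of t divides 8 < 24; not primitive.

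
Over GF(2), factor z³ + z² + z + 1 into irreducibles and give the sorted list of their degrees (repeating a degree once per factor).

Write f(z) = z³ + z² + z + 1.
Roots in GF(2): f(0) = 1; f(1) = 0 → root.
Linear factors from roots: (z + 1).
Complete factorization: f(z) = (z + 1)^3.
Factor degrees with multiplicity: 1 + 1 + 1 = 3.

1, 1, 1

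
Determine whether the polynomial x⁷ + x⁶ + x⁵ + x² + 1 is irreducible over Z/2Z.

Yes

Write m(x) = x⁷ + x⁶ + x⁵ + x² + 1.
Check for roots in Z/2Z: m(0) = 1; m(1) = 1.
No roots, so no linear factors.
Monic irreducibles of degree 2 over GF(2): x² + x + 1.
None of them divide m (all give nonzero remainder).
Monic irreducibles of degree 3 over GF(2): x³ + x + 1, x³ + x² + 1.
None of them divide m (all give nonzero remainder).
No irreducible factor of degree ≤ 3 exists, so m is irreducible over GF(2).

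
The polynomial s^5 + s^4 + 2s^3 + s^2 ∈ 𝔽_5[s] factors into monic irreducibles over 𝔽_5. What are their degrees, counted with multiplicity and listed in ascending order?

Write h(s) = s^5 + s^4 + 2s^3 + s^2.
Roots in 𝔽_5: h(0) = 0 → root; h(1) = 0 → root; h(2) = 3; h(3) = 2; h(4) = 4.
Linear factors from roots: (s), (s - 1).
Complete factorization: h(s) = (s - 1)·(s)^2·(s^2 + 2s - 1).
Factor degrees with multiplicity: 1 + 1 + 1 + 2 = 5.

1, 1, 1, 2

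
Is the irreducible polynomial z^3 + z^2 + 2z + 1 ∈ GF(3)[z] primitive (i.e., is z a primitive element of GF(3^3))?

Yes

Write f(z) = z^3 + z^2 + 2z + 1.
|GF(3^3)^×| = 3^3 − 1 = 26. Prime factorization: 26 = 2·13.
f is primitive ⇔ z has order 26 in GF(3)[z]/(f), i.e. z^(26/q) ≠ 1 for each prime q | 26.
z^(13) mod f = 2.
z^(2) mod f = z^2.
None equal 1, so z has full order 26; f is primitive.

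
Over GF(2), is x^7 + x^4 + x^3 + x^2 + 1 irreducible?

Yes

Write f(x) = x^7 + x^4 + x^3 + x^2 + 1.
Check for roots in GF(2): f(0) = 1; f(1) = 1.
No roots, so no linear factors.
Monic irreducibles of degree 2 over GF(2): x^2 + x + 1.
None of them divide f (all give nonzero remainder).
Monic irreducibles of degree 3 over GF(2): x^3 + x + 1, x^3 + x^2 + 1.
None of them divide f (all give nonzero remainder).
No irreducible factor of degree ≤ 3 exists, so f is irreducible over GF(2).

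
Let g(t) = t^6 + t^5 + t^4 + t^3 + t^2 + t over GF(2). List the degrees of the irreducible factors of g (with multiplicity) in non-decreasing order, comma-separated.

1, 1, 2, 2

Roots in GF(2): g(0) = 0 → root; g(1) = 0 → root.
Linear factors from roots: (t), (t + 1).
Complete factorization: g(t) = (t)·(t + 1)·(t^2 + t + 1)^2.
Factor degrees with multiplicity: 1 + 1 + 2 + 2 = 6.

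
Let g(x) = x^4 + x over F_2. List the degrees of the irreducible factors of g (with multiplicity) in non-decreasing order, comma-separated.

Roots in F_2: g(0) = 0 → root; g(1) = 0 → root.
Linear factors from roots: (x), (x + 1).
Complete factorization: g(x) = (x)·(x + 1)·(x^2 + x + 1).
Factor degrees with multiplicity: 1 + 1 + 2 = 4.

1, 1, 2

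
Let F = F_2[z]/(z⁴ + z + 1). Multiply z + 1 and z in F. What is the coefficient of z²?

Multiply in F_2[z]: (z + 1)·(z) = z² + z.
Reduced: z² + z.

1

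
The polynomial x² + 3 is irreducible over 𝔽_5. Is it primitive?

Write f(x) = x² + 3.
|GF(5^2)^×| = 5^2 − 1 = 24. Prime factorization: 24 = 2^3·3.
f is primitive ⇔ x has order 24 in GF(5)[x]/(f), i.e. x^(24/q) ≠ 1 for each prime q | 24.
x^(12) mod f = 4.
x^(8) mod f = 1
Since x^(8) = 1, the order of x divides 8 < 24; not primitive.

No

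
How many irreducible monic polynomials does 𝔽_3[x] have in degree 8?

By the necklace-counting formula, N_3(8) = (1/8) Σ_{d|8} μ(8/d)·3^d.
Divisors of 8: 1, 2, 4, 8; μ(8/d) for each: 0, 0, -1, 1.
Σ = − 3^4 + 3^8 = 6480.
N = 6480/8 = 810.

810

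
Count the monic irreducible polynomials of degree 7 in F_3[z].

Gauss's count: N_{3}(7) = (1/7) Σ_{d|7} μ(7/d)·3^d.
Divisors of 7: 1, 7; μ(7/d) for each: -1, 1.
Σ = − 3^1 + 3^7 = 2184.
N = 2184/7 = 312.

312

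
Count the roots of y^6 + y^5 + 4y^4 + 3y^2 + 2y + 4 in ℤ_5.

Write P(y) = y^6 + y^5 + 4y^4 + 3y^2 + 2y + 4.
Evaluate at each of the 5 elements of ℤ_5:
P(0) = 4; P(1) = 0 → root; P(2) = 0 → root; P(3) = 3; P(4) = 4.
Roots: {1, 2}.

2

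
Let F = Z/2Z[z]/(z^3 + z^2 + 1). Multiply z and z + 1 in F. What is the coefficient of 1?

Multiply in Z/2Z[z]: (z)·(z + 1) = z^2 + z.
Reduced: z^2 + z.

0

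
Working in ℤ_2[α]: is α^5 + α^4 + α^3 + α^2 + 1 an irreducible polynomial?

Yes

Write g(α) = α^5 + α^4 + α^3 + α^2 + 1.
Check for roots in ℤ_2: g(0) = 1; g(1) = 1.
No roots, so no linear factors.
Monic irreducibles of degree 2 over GF(2): α^2 + α + 1.
None of them divide g (all give nonzero remainder).
No irreducible factor of degree ≤ 2 exists, so g is irreducible over GF(2).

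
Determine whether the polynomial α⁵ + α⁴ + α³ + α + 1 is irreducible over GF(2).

Write f(α) = α⁵ + α⁴ + α³ + α + 1.
Check for roots in GF(2): f(0) = 1; f(1) = 1.
No roots, so no linear factors.
Monic irreducibles of degree 2 over GF(2): α² + α + 1.
None of them divide f (all give nonzero remainder).
No irreducible factor of degree ≤ 2 exists, so f is irreducible over GF(2).

Yes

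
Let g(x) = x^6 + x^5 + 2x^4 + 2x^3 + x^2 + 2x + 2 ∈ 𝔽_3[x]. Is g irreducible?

Yes

Check for roots in 𝔽_3: g(0) = 2; g(1) = 2; g(2) = 1.
No roots, so no linear factors.
Monic irreducibles of degree 2 over GF(3): x^2 + 1, x^2 + x + 2, x^2 + 2x + 2.
None of them divide g (all give nonzero remainder).
Degree-3 irreducible divisors: test the 8 monic irreducibles of degree 3 over GF(3).
None of them divide g (all give nonzero remainder).
No irreducible factor of degree ≤ 3 exists, so g is irreducible over GF(3).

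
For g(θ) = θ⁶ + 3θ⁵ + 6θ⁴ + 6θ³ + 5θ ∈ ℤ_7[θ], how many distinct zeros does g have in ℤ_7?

Evaluate at each of the 7 elements of ℤ_7:
g(0) = 0 → root; g(1) = 0 → root; g(2) = 6; g(3) = 0 → root; g(4) = 1; g(5) = 6; g(6) = 0 → root.
Roots: {0, 1, 3, 6}.

4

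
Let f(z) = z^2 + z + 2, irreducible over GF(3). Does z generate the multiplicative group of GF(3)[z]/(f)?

Yes

|GF(3^2)^×| = 3^2 − 1 = 8. Prime factorization: 8 = 2^3.
f is primitive ⇔ z has order 8 in GF(3)[z]/(f), i.e. z^(8/q) ≠ 1 for each prime q | 8.
z^(4) mod f = 2.
None equal 1, so z has full order 8; f is primitive.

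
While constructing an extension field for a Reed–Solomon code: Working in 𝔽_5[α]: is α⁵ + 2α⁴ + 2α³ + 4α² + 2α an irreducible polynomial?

No

Write P(α) = α⁵ + 2α⁴ + 2α³ + 4α² + 2α.
Check for roots in 𝔽_5: P(0) = 0 → root; P(1) = 1; P(2) = 0 → root; P(3) = 1; P(4) = 1.
P(0) = 0, so (α) divides P(α); P is reducible.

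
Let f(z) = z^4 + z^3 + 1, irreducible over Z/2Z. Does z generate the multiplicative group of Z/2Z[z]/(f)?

|GF(2^4)^×| = 2^4 − 1 = 15. Prime factorization: 15 = 3·5.
f is primitive ⇔ z has order 15 in GF(2)[z]/(f), i.e. z^(15/q) ≠ 1 for each prime q | 15.
z^(5) mod f = z^3 + z + 1.
z^(3) mod f = z^3.
None equal 1, so z has full order 15; f is primitive.

Yes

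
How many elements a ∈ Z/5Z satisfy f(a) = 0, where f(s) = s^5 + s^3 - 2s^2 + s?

Evaluate at each of the 5 elements of Z/5Z:
f(0) = 0 → root; f(1) = 1; f(2) = 4; f(3) = 0 → root; f(4) = 0 → root.
Roots: {0, 3, 4}.

3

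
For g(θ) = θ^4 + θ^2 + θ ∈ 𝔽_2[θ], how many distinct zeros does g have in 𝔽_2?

1

Evaluate at each of the 2 elements of 𝔽_2:
g(0) = 0 → root; g(1) = 1.
Roots: {0}.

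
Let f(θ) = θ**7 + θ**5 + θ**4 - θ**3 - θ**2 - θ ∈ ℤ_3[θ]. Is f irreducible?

Check for roots in ℤ_3: f(0) = 0 → root; f(1) = 0 → root; f(2) = 0 → root.
f(0) = 0, so (θ) divides f(θ); f is reducible.

No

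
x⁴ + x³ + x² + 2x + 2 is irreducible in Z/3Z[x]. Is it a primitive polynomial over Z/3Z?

Yes

Write f(x) = x⁴ + x³ + x² + 2x + 2.
|GF(3^4)^×| = 3^4 − 1 = 80. Prime factorization: 80 = 2^4·5.
f is primitive ⇔ x has order 80 in GF(3)[x]/(f), i.e. x^(80/q) ≠ 1 for each prime q | 80.
x^(40) mod f = 2.
x^(16) mod f = 2x³ + 1.
None equal 1, so x has full order 80; f is primitive.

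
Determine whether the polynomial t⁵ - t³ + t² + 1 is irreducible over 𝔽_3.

Yes

Write h(t) = t⁵ - t³ + t² + 1.
Check for roots in 𝔽_3: h(0) = 1; h(1) = 2; h(2) = 2.
No roots, so no linear factors.
Monic irreducibles of degree 2 over GF(3): t² + 1, t² + t - 1, t² - t - 1.
None of them divide h (all give nonzero remainder).
No irreducible factor of degree ≤ 2 exists, so h is irreducible over GF(3).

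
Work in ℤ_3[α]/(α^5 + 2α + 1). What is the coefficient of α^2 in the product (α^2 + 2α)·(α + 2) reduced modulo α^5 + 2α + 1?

1

Multiply in ℤ_3[α]: (α^2 + 2α)·(α + 2) = α^3 + α^2 + α.
Reduced: α^3 + α^2 + α.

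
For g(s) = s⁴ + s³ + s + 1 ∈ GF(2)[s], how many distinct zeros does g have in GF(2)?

Evaluate at each of the 2 elements of GF(2):
g(0) = 1; g(1) = 0 → root.
Roots: {1}.

1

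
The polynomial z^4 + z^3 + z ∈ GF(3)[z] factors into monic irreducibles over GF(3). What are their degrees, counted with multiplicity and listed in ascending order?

Write f(z) = z^4 + z^3 + z.
Roots in GF(3): f(0) = 0 → root; f(1) = 0 → root; f(2) = 2.
Linear factors from roots: (z), (z + 2).
Complete factorization: f(z) = (z)·(z + 2)·(z^2 + 2z + 2).
Factor degrees with multiplicity: 1 + 1 + 2 = 4.

1, 1, 2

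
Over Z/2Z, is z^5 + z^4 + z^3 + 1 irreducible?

No

Write g(z) = z^5 + z^4 + z^3 + 1.
Check for roots in Z/2Z: g(0) = 1; g(1) = 0 → root.
g(1) = 0, so (z − 1) divides g(z); g is reducible.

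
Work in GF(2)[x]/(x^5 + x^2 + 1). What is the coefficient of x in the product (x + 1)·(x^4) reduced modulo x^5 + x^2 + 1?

Multiply in GF(2)[x]: (x + 1)·(x^4) = x^5 + x^4.
Reduce using x^5 ≡ x^2 + 1 (mod x^5 + x^2 + 1).
Reduced: x^4 + x^2 + 1.

0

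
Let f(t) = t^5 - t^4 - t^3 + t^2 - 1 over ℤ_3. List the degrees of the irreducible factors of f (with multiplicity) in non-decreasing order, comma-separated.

5

Roots in ℤ_3: f(0) = 2; f(1) = 2; f(2) = 2.
Complete factorization: f(t) = (t^5 - t^4 - t^3 + t^2 - 1).
Factor degrees with multiplicity: 5 = 5.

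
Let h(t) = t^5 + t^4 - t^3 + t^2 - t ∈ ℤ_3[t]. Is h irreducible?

Check for roots in ℤ_3: h(0) = 0 → root; h(1) = 1; h(2) = 0 → root.
h(0) = 0, so (t) divides h(t); h is reducible.

No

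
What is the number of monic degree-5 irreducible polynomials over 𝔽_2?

6

Gauss's count: N_{2}(5) = (1/5) Σ_{d|5} μ(5/d)·2^d.
Divisors of 5: 1, 5; μ(5/d) for each: -1, 1.
Σ = − 2^1 + 2^5 = 30.
N = 30/5 = 6.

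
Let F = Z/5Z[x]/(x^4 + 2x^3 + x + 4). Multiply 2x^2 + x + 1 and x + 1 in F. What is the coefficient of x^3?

Multiply in Z/5Z[x]: (2x^2 + x + 1)·(x + 1) = 2x^3 + 3x^2 + 2x + 1.
Reduced: 2x^3 + 3x^2 + 2x + 1.

2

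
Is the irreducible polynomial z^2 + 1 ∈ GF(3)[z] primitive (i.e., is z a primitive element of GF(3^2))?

No

Write f(z) = z^2 + 1.
|GF(3^2)^×| = 3^2 − 1 = 8. Prime factorization: 8 = 2^3.
f is primitive ⇔ z has order 8 in GF(3)[z]/(f), i.e. z^(8/q) ≠ 1 for each prime q | 8.
z^(4) mod f = 1
Since z^(4) = 1, the order of z divides 4 < 8; not primitive.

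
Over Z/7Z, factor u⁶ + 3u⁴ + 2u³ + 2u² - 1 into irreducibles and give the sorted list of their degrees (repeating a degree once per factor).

1, 1, 1, 1, 2

Write h(u) = u⁶ + 3u⁴ + 2u³ + 2u² - 1.
Linear factors from roots: (u - 1), (u - 3).
Complete factorization: h(u) = (u - 3)^2·(u - 1)^2·(u² + u + 3).
Factor degrees with multiplicity: 1 + 1 + 1 + 1 + 2 = 6.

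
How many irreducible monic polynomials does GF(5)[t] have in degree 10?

x^(5^10) − x is the product of all monic irreducibles of degree dividing 10; Möbius inversion gives N = (1/10) Σ μ(10/d)·5^d.
Divisors of 10: 1, 2, 5, 10; μ(10/d) for each: 1, -1, -1, 1.
Σ = 5^1 − 5^2 − 5^5 + 5^10 = 9762480.
N = 9762480/10 = 976248.

976248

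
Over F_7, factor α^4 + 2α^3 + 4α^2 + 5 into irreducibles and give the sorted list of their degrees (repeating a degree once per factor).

Write f(α) = α^4 + 2α^3 + 4α^2 + 5.
Linear factors from roots: (α + 2).
Complete factorization: f(α) = (α + 2)·(α^3 + 4α + 6).
Factor degrees with multiplicity: 1 + 3 = 4.

1, 3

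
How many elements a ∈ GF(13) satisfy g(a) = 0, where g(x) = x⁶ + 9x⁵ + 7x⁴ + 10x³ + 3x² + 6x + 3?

Evaluate at each of the 13 elements of GF(13):
g(0) = 3; g(1) = 0 → root; g(2) = 12; g(3) = 5; g(4) = 11; g(5) = 5; g(6) = 8; g(7) = 0 → root; g(8) = 7; g(9) = 11; g(10) = 8; g(11) = 6; g(12) = 2.
Roots: {1, 7}.

2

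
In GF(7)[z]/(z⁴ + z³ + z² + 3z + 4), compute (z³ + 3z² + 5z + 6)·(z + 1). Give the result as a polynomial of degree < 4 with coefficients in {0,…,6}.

3z^3 + z + 2

Multiply in GF(7)[z]: (z³ + 3z² + 5z + 6)·(z + 1) = z⁴ + 4z³ + z² + 4z + 6.
Reduce using z⁴ ≡ 6z³ + 6z² + 4z + 3 (mod z⁴ + z³ + z² + 3z + 4).
Reduced: 3z³ + z + 2.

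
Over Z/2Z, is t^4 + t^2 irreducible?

No

Write P(t) = t^4 + t^2.
Check for roots in Z/2Z: P(0) = 0 → root; P(1) = 0 → root.
P(0) = 0, so (t) divides P(t); P is reducible.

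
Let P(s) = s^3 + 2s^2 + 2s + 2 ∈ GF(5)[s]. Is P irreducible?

Check for roots in GF(5): P(0) = 2; P(1) = 2; P(2) = 2; P(3) = 3; P(4) = 1.
No roots. A degree-3 polynomial over a field with no linear factor is irreducible.

Yes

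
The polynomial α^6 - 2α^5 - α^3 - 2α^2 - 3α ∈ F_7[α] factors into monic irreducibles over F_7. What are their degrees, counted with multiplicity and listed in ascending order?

1, 1, 1, 1, 2

Write h(α) = α^6 - 2α^5 - α^3 - 2α^2 - 3α.
Linear factors from roots: (α), (α - 1), (α - 3).
Complete factorization: h(α) = (α)·(α - 3)·(α - 1)^2·(α^2 + 3α + 1).
Factor degrees with multiplicity: 1 + 1 + 1 + 1 + 2 = 6.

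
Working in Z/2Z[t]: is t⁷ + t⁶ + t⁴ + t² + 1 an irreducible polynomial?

Yes

Write f(t) = t⁷ + t⁶ + t⁴ + t² + 1.
Check for roots in Z/2Z: f(0) = 1; f(1) = 1.
No roots, so no linear factors.
Monic irreducibles of degree 2 over GF(2): t² + t + 1.
None of them divide f (all give nonzero remainder).
Monic irreducibles of degree 3 over GF(2): t³ + t + 1, t³ + t² + 1.
None of them divide f (all give nonzero remainder).
No irreducible factor of degree ≤ 3 exists, so f is irreducible over GF(2).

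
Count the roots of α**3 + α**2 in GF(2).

2

Write h(α) = α**3 + α**2.
Evaluate at each of the 2 elements of GF(2):
h(0) = 0 → root; h(1) = 0 → root.
Roots: {0, 1}.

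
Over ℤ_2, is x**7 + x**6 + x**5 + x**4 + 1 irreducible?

Write P(x) = x**7 + x**6 + x**5 + x**4 + 1.
Check for roots in ℤ_2: P(0) = 1; P(1) = 1.
No roots, so no linear factors.
Monic irreducibles of degree 2 over GF(2): x**2 + x + 1.
None of them divide P (all give nonzero remainder).
Monic irreducibles of degree 3 over GF(2): x**3 + x + 1, x**3 + x**2 + 1.
None of them divide P (all give nonzero remainder).
No irreducible factor of degree ≤ 3 exists, so P is irreducible over GF(2).

Yes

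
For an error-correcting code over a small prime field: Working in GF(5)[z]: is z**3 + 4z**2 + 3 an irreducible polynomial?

Yes

Write m(z) = z**3 + 4z**2 + 3.
Check for roots in GF(5): m(0) = 3; m(1) = 3; m(2) = 2; m(3) = 1; m(4) = 1.
No roots. A degree-3 polynomial over a field with no linear factor is irreducible.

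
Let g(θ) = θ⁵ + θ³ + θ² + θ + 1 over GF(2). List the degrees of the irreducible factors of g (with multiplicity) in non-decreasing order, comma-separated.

5

Roots in GF(2): g(0) = 1; g(1) = 1.
Complete factorization: g(θ) = (θ⁵ + θ³ + θ² + θ + 1).
Factor degrees with multiplicity: 5 = 5.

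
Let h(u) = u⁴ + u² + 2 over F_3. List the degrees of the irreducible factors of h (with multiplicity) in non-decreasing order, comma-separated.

4

Roots in F_3: h(0) = 2; h(1) = 1; h(2) = 1.
Complete factorization: h(u) = (u⁴ + u² + 2).
Factor degrees with multiplicity: 4 = 4.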